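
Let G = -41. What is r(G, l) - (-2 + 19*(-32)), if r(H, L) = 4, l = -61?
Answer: 614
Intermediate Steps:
r(G, l) - (-2 + 19*(-32)) = 4 - (-2 + 19*(-32)) = 4 - (-2 - 608) = 4 - 1*(-610) = 4 + 610 = 614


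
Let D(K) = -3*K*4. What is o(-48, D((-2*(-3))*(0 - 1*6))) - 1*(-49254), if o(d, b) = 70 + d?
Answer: 49276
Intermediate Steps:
D(K) = -12*K
o(-48, D((-2*(-3))*(0 - 1*6))) - 1*(-49254) = (70 - 48) - 1*(-49254) = 22 + 49254 = 49276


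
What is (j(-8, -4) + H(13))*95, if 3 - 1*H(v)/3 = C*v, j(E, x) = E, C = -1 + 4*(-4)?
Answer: 63080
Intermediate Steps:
C = -17 (C = -1 - 16 = -17)
H(v) = 9 + 51*v (H(v) = 9 - (-51)*v = 9 + 51*v)
(j(-8, -4) + H(13))*95 = (-8 + (9 + 51*13))*95 = (-8 + (9 + 663))*95 = (-8 + 672)*95 = 664*95 = 63080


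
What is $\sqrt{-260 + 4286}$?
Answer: $\sqrt{4026} \approx 63.451$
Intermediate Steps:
$\sqrt{-260 + 4286} = \sqrt{4026}$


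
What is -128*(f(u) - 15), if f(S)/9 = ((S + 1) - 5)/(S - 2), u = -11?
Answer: 7680/13 ≈ 590.77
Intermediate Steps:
f(S) = 9*(-4 + S)/(-2 + S) (f(S) = 9*(((S + 1) - 5)/(S - 2)) = 9*(((1 + S) - 5)/(-2 + S)) = 9*((-4 + S)/(-2 + S)) = 9*(-4 + S)/(-2 + S))
-128*(f(u) - 15) = -128*(9*(-4 - 11)/(-2 - 11) - 15) = -128*(9*(-15)/(-13) - 15) = -128*(9*(-1/13)*(-15) - 15) = -128*(135/13 - 15) = -128*(-60/13) = 7680/13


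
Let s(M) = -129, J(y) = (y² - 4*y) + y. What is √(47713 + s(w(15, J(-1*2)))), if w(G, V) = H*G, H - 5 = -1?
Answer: 4*√2974 ≈ 218.14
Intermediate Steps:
H = 4 (H = 5 - 1 = 4)
J(y) = y² - 3*y
w(G, V) = 4*G
√(47713 + s(w(15, J(-1*2)))) = √(47713 - 129) = √47584 = 4*√2974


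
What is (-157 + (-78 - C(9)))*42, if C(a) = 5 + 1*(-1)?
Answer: -10038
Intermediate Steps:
C(a) = 4 (C(a) = 5 - 1 = 4)
(-157 + (-78 - C(9)))*42 = (-157 + (-78 - 1*4))*42 = (-157 + (-78 - 4))*42 = (-157 - 82)*42 = -239*42 = -10038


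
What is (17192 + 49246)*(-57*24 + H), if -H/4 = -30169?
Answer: 7926584904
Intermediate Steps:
H = 120676 (H = -4*(-30169) = 120676)
(17192 + 49246)*(-57*24 + H) = (17192 + 49246)*(-57*24 + 120676) = 66438*(-1368 + 120676) = 66438*119308 = 7926584904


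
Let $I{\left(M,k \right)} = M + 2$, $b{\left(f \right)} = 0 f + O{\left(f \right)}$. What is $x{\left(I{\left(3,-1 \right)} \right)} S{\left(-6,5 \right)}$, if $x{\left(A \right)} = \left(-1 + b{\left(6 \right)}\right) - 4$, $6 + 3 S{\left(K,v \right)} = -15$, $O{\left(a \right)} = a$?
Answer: $-7$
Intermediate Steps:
$S{\left(K,v \right)} = -7$ ($S{\left(K,v \right)} = -2 + \frac{1}{3} \left(-15\right) = -2 - 5 = -7$)
$b{\left(f \right)} = f$ ($b{\left(f \right)} = 0 f + f = 0 + f = f$)
$I{\left(M,k \right)} = 2 + M$
$x{\left(A \right)} = 1$ ($x{\left(A \right)} = \left(-1 + 6\right) - 4 = 5 - 4 = 1$)
$x{\left(I{\left(3,-1 \right)} \right)} S{\left(-6,5 \right)} = 1 \left(-7\right) = -7$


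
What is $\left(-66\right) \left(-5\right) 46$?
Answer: $15180$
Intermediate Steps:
$\left(-66\right) \left(-5\right) 46 = 330 \cdot 46 = 15180$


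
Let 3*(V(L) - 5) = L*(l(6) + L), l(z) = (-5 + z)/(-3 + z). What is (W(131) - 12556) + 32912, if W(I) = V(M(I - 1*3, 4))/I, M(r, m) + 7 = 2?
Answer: 23999839/1179 ≈ 20356.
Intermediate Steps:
M(r, m) = -5 (M(r, m) = -7 + 2 = -5)
l(z) = (-5 + z)/(-3 + z)
V(L) = 5 + L*(⅓ + L)/3 (V(L) = 5 + (L*((-5 + 6)/(-3 + 6) + L))/3 = 5 + (L*(1/3 + L))/3 = 5 + (L*((⅓)*1 + L))/3 = 5 + (L*(⅓ + L))/3 = 5 + L*(⅓ + L)/3)
W(I) = 115/(9*I) (W(I) = (5 + (⅓)*(-5)² + (⅑)*(-5))/I = (5 + (⅓)*25 - 5/9)/I = (5 + 25/3 - 5/9)/I = 115/(9*I))
(W(131) - 12556) + 32912 = ((115/9)/131 - 12556) + 32912 = ((115/9)*(1/131) - 12556) + 32912 = (115/1179 - 12556) + 32912 = -14803409/1179 + 32912 = 23999839/1179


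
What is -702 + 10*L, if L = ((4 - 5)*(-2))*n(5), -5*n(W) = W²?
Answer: -802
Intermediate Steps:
n(W) = -W²/5
L = -10 (L = ((4 - 5)*(-2))*(-⅕*5²) = (-1*(-2))*(-⅕*25) = 2*(-5) = -10)
-702 + 10*L = -702 + 10*(-10) = -702 - 100 = -802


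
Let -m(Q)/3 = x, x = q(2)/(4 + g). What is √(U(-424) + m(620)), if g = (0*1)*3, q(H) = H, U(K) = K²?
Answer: √719098/2 ≈ 424.00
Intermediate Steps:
g = 0 (g = 0*3 = 0)
x = ½ (x = 2/(4 + 0) = 2/4 = 2*(¼) = ½ ≈ 0.50000)
m(Q) = -3/2 (m(Q) = -3*½ = -3/2)
√(U(-424) + m(620)) = √((-424)² - 3/2) = √(179776 - 3/2) = √(359549/2) = √719098/2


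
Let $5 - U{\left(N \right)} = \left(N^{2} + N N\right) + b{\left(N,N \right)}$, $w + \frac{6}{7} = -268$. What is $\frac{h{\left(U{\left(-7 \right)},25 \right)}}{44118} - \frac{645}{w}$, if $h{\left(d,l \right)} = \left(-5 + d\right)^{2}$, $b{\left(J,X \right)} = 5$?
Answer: $\frac{54789727}{20757519} \approx 2.6395$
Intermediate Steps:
$w = - \frac{1882}{7}$ ($w = - \frac{6}{7} - 268 = - \frac{1882}{7} \approx -268.86$)
$U{\left(N \right)} = - 2 N^{2}$ ($U{\left(N \right)} = 5 - \left(\left(N^{2} + N N\right) + 5\right) = 5 - \left(\left(N^{2} + N^{2}\right) + 5\right) = 5 - \left(2 N^{2} + 5\right) = 5 - \left(5 + 2 N^{2}\right) = - 2 N^{2}$)
$\frac{h{\left(U{\left(-7 \right)},25 \right)}}{44118} - \frac{645}{w} = \frac{\left(-5 - 2 \left(-7\right)^{2}\right)^{2}}{44118} - \frac{645}{- \frac{1882}{7}} = \left(-5 - 98\right)^{2} \cdot \frac{1}{44118} - - \frac{4515}{1882} = \left(-5 - 98\right)^{2} \cdot \frac{1}{44118} + \frac{4515}{1882} = \left(-103\right)^{2} \cdot \frac{1}{44118} + \frac{4515}{1882} = 10609 \cdot \frac{1}{44118} + \frac{4515}{1882} = \frac{10609}{44118} + \frac{4515}{1882} = \frac{54789727}{20757519}$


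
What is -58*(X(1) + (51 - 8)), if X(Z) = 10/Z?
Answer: -3074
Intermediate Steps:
-58*(X(1) + (51 - 8)) = -58*(10/1 + (51 - 8)) = -58*(10*1 + 43) = -58*(10 + 43) = -58*53 = -3074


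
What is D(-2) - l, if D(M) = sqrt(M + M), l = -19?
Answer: 19 + 2*I ≈ 19.0 + 2.0*I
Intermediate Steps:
D(M) = sqrt(2)*sqrt(M) (D(M) = sqrt(2*M) = sqrt(2)*sqrt(M))
D(-2) - l = sqrt(2)*sqrt(-2) - 1*(-19) = sqrt(2)*(I*sqrt(2)) + 19 = 2*I + 19 = 19 + 2*I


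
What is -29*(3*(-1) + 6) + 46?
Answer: -41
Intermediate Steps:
-29*(3*(-1) + 6) + 46 = -29*(-3 + 6) + 46 = -29*3 + 46 = -87 + 46 = -41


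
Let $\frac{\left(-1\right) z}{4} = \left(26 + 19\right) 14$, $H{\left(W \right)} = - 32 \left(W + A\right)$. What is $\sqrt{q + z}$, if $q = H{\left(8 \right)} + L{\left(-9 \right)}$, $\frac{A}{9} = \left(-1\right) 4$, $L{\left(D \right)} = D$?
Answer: $i \sqrt{1633} \approx 40.41 i$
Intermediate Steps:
$A = -36$ ($A = 9 \left(\left(-1\right) 4\right) = 9 \left(-4\right) = -36$)
$H{\left(W \right)} = 1152 - 32 W$ ($H{\left(W \right)} = - 32 \left(W - 36\right) = - 32 \left(-36 + W\right) = 1152 - 32 W$)
$q = 887$ ($q = \left(1152 - 256\right) - 9 = 896 - 9 = 887$)
$z = -2520$ ($z = - 4 \left(26 + 19\right) 14 = - 4 \cdot 45 \cdot 14 = \left(-4\right) 630 = -2520$)
$\sqrt{q + z} = \sqrt{887 - 2520} = \sqrt{-1633} = i \sqrt{1633}$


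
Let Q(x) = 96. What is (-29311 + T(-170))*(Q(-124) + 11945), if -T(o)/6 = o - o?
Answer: -352933751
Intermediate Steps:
T(o) = 0 (T(o) = -6*(o - o) = -6*0 = 0)
(-29311 + T(-170))*(Q(-124) + 11945) = (-29311 + 0)*(96 + 11945) = -29311*12041 = -352933751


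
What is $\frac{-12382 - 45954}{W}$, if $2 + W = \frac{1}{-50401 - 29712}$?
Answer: $\frac{4673471968}{160227} \approx 29168.0$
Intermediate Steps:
$W = - \frac{160227}{80113}$ ($W = -2 + \frac{1}{-50401 - 29712} = -2 + \frac{1}{-80113} = -2 - \frac{1}{80113} = - \frac{160227}{80113} \approx -2.0$)
$\frac{-12382 - 45954}{W} = \frac{-12382 - 45954}{- \frac{160227}{80113}} = \left(-58336\right) \left(- \frac{80113}{160227}\right) = \frac{4673471968}{160227}$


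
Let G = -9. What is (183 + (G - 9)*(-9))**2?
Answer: 119025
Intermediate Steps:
(183 + (G - 9)*(-9))**2 = (183 + (-9 - 9)*(-9))**2 = (183 - 18*(-9))**2 = (183 + 162)**2 = 345**2 = 119025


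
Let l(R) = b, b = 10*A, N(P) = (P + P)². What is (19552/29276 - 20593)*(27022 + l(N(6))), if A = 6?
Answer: -313974706606/563 ≈ -5.5768e+8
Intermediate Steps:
N(P) = 4*P² (N(P) = (2*P)² = 4*P²)
b = 60 (b = 10*6 = 60)
l(R) = 60
(19552/29276 - 20593)*(27022 + l(N(6))) = (19552/29276 - 20593)*(27022 + 60) = (19552*(1/29276) - 20593)*27082 = (376/563 - 20593)*27082 = -11593483/563*27082 = -313974706606/563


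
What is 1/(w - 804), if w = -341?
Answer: -1/1145 ≈ -0.00087336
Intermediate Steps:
1/(w - 804) = 1/(-341 - 804) = 1/(-1145) = -1/1145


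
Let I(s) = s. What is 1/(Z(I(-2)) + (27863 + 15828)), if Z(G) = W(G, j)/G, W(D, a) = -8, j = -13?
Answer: 1/43695 ≈ 2.2886e-5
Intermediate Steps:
Z(G) = -8/G
1/(Z(I(-2)) + (27863 + 15828)) = 1/(-8/(-2) + (27863 + 15828)) = 1/(-8*(-½) + 43691) = 1/(4 + 43691) = 1/43695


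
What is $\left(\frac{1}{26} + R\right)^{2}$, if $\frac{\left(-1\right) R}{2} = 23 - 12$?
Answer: $\frac{326041}{676} \approx 482.31$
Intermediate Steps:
$R = -22$ ($R = - 2 \left(23 - 12\right) = \left(-2\right) 11 = -22$)
$\left(\frac{1}{26} + R\right)^{2} = \left(\frac{1}{26} - 22\right)^{2} = \left(- \frac{571}{26}\right)^{2} = \frac{326041}{676}$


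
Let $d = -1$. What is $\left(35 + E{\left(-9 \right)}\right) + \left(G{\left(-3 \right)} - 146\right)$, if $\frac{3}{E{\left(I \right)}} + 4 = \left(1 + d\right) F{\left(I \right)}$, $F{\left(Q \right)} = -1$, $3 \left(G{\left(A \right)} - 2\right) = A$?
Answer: $- \frac{443}{4} \approx -110.75$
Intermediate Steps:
$G{\left(A \right)} = 2 + \frac{A}{3}$
$E{\left(I \right)} = - \frac{3}{4}$ ($E{\left(I \right)} = \frac{3}{-4 + \left(1 - 1\right) \left(-1\right)} = \frac{3}{-4 + 0 \left(-1\right)} = \frac{3}{-4 + 0} = \frac{3}{-4} = 3 \left(- \frac{1}{4}\right) = - \frac{3}{4}$)
$\left(35 + E{\left(-9 \right)}\right) + \left(G{\left(-3 \right)} - 146\right) = \left(35 - \frac{3}{4}\right) + \left(\left(2 + \frac{1}{3} \left(-3\right)\right) - 146\right) = \frac{137}{4} + \left(\left(2 - 1\right) - 146\right) = \frac{137}{4} + \left(1 - 146\right) = \frac{137}{4} - 145 = - \frac{443}{4}$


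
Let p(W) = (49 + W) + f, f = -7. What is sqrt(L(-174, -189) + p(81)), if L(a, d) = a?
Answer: I*sqrt(51) ≈ 7.1414*I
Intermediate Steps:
p(W) = 42 + W (p(W) = (49 + W) - 7 = 42 + W)
sqrt(L(-174, -189) + p(81)) = sqrt(-174 + (42 + 81)) = sqrt(-174 + 123) = sqrt(-51) = I*sqrt(51)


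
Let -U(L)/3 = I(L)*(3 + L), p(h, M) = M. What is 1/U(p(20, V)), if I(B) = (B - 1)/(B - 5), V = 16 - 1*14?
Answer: 1/5 ≈ 0.20000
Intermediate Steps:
V = 2 (V = 16 - 14 = 2)
I(B) = (-1 + B)/(-5 + B)
U(L) = -3*(-1 + L)*(3 + L)/(-5 + L) (U(L) = -3*(-1 + L)/(-5 + L)*(3 + L) = -3*(-1 + L)*(3 + L)/(-5 + L))
1/U(p(20, V)) = 1/(-3*(-1 + 2)*(3 + 2)/(-5 + 2)) = 1/(-3*1*5/(-3)) = 1/(-3*(-1/3)*1*5) = 1/5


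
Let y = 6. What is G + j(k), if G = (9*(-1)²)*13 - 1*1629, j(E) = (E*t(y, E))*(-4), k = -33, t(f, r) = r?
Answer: -5868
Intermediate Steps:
j(E) = -4*E² (j(E) = (E*E)*(-4) = E²*(-4) = -4*E²)
G = -1512 (G = (9*1)*13 - 1629 = 9*13 - 1629 = 117 - 1629 = -1512)
G + j(k) = -1512 - 4*(-33)² = -1512 - 4*1089 = -1512 - 4356 = -5868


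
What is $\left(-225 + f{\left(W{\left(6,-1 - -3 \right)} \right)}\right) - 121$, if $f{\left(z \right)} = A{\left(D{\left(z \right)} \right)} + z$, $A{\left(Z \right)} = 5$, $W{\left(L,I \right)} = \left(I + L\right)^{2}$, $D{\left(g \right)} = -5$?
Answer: $-277$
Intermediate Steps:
$f{\left(z \right)} = 5 + z$
$\left(-225 + f{\left(W{\left(6,-1 - -3 \right)} \right)}\right) - 121 = \left(-225 + \left(5 + \left(\left(-1 - -3\right) + 6\right)^{2}\right)\right) - 121 = \left(-225 + \left(5 + \left(\left(-1 + 3\right) + 6\right)^{2}\right)\right) - 121 = \left(-225 + \left(5 + \left(2 + 6\right)^{2}\right)\right) - 121 = \left(-225 + \left(5 + 8^{2}\right)\right) - 121 = \left(-225 + \left(5 + 64\right)\right) - 121 = \left(-225 + 69\right) - 121 = -156 - 121 = -277$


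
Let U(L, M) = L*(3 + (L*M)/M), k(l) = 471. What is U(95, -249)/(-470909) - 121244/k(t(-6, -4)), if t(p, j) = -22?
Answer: -57099275806/221798139 ≈ -257.44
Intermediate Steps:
U(L, M) = L*(3 + L)
U(95, -249)/(-470909) - 121244/k(t(-6, -4)) = (95*(3 + 95))/(-470909) - 121244/471 = (95*98)*(-1/470909) - 121244*1/471 = 9310*(-1/470909) - 121244/471 = -9310/470909 - 121244/471 = -57099275806/221798139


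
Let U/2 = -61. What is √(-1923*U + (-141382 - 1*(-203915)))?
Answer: √297139 ≈ 545.10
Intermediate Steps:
U = -122 (U = 2*(-61) = -122)
√(-1923*U + (-141382 - 1*(-203915))) = √(-1923*(-122) + (-141382 - 1*(-203915))) = √(234606 + (-141382 + 203915)) = √(234606 + 62533) = √297139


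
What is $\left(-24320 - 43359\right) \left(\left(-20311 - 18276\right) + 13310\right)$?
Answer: $1710722083$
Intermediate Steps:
$\left(-24320 - 43359\right) \left(\left(-20311 - 18276\right) + 13310\right) = - 67679 \left(\left(-20311 - 18276\right) + 13310\right) = - 67679 \left(-38587 + 13310\right) = \left(-67679\right) \left(-25277\right) = 1710722083$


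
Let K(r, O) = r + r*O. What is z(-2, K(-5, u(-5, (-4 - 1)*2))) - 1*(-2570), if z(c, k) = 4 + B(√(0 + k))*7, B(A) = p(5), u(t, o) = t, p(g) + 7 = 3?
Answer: 2546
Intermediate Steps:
p(g) = -4 (p(g) = -7 + 3 = -4)
B(A) = -4
K(r, O) = r + O*r
z(c, k) = -24 (z(c, k) = 4 - 4*7 = 4 - 28 = -24)
z(-2, K(-5, u(-5, (-4 - 1)*2))) - 1*(-2570) = -24 - 1*(-2570) = -24 + 2570 = 2546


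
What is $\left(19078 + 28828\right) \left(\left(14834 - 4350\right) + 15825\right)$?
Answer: $1260358954$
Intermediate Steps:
$\left(19078 + 28828\right) \left(\left(14834 - 4350\right) + 15825\right) = 47906 \left(10484 + 15825\right) = 47906 \cdot 26309 = 1260358954$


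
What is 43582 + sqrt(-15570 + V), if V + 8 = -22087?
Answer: 43582 + 9*I*sqrt(465) ≈ 43582.0 + 194.07*I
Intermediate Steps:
V = -22095 (V = -8 - 22087 = -22095)
43582 + sqrt(-15570 + V) = 43582 + sqrt(-15570 - 22095) = 43582 + sqrt(-37665) = 43582 + 9*I*sqrt(465)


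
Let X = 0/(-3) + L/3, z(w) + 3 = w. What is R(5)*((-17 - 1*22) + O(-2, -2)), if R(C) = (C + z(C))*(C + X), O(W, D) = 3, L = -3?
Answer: -1008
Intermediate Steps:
z(w) = -3 + w
X = -1 (X = 0/(-3) - 3/3 = 0*(-⅓) - 3*⅓ = 0 - 1 = -1)
R(C) = (-1 + C)*(-3 + 2*C) (R(C) = (C + (-3 + C))*(C - 1) = (-3 + 2*C)*(-1 + C) = (-1 + C)*(-3 + 2*C))
R(5)*((-17 - 1*22) + O(-2, -2)) = (3 - 5*5 + 2*5²)*((-17 - 1*22) + 3) = (3 - 25 + 2*25)*((-17 - 22) + 3) = (3 - 25 + 50)*(-39 + 3) = 28*(-36) = -1008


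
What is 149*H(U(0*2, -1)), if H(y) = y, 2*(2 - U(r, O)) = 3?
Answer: 149/2 ≈ 74.500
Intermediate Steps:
U(r, O) = ½ (U(r, O) = 2 - ½*3 = 2 - 3/2 = ½)
149*H(U(0*2, -1)) = 149*(½) = 149/2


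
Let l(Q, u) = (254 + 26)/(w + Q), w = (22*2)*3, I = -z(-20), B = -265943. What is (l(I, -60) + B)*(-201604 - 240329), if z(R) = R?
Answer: 2233035300906/19 ≈ 1.1753e+11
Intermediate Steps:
I = 20 (I = -1*(-20) = 20)
w = 132 (w = 44*3 = 132)
l(Q, u) = 280/(132 + Q) (l(Q, u) = (254 + 26)/(132 + Q) = 280/(132 + Q))
(l(I, -60) + B)*(-201604 - 240329) = (280/(132 + 20) - 265943)*(-201604 - 240329) = (280/152 - 265943)*(-441933) = (280*(1/152) - 265943)*(-441933) = (35/19 - 265943)*(-441933) = -5052882/19*(-441933) = 2233035300906/19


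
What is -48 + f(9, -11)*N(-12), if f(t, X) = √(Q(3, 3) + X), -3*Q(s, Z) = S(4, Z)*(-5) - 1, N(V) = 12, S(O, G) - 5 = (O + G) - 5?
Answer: -36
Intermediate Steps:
S(O, G) = G + O (S(O, G) = 5 + ((O + G) - 5) = 5 + ((G + O) - 5) = 5 + (-5 + G + O) = G + O)
Q(s, Z) = 7 + 5*Z/3 (Q(s, Z) = -((Z + 4)*(-5) - 1)/3 = -((4 + Z)*(-5) - 1)/3 = -((-20 - 5*Z) - 1)/3 = -(-21 - 5*Z)/3 = 7 + 5*Z/3)
f(t, X) = √(12 + X) (f(t, X) = √((7 + (5/3)*3) + X) = √((7 + 5) + X) = √(12 + X))
-48 + f(9, -11)*N(-12) = -48 + √(12 - 11)*12 = -48 + √1*12 = -48 + 1*12 = -48 + 12 = -36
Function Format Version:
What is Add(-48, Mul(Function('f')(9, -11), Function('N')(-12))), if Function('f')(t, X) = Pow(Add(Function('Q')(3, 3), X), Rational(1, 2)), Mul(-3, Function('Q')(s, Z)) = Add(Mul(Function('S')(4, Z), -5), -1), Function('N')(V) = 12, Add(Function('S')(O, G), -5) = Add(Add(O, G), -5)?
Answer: -36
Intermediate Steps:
Function('S')(O, G) = Add(G, O) (Function('S')(O, G) = Add(5, Add(Add(O, G), -5)) = Add(5, Add(Add(G, O), -5)) = Add(5, Add(-5, G, O)) = Add(G, O))
Function('Q')(s, Z) = Add(7, Mul(Rational(5, 3), Z)) (Function('Q')(s, Z) = Mul(Rational(-1, 3), Add(Mul(Add(Z, 4), -5), -1)) = Mul(Rational(-1, 3), Add(Mul(Add(4, Z), -5), -1)) = Mul(Rational(-1, 3), Add(Add(-20, Mul(-5, Z)), -1)) = Mul(Rational(-1, 3), Add(-21, Mul(-5, Z))) = Add(7, Mul(Rational(5, 3), Z)))
Function('f')(t, X) = Pow(Add(12, X), Rational(1, 2)) (Function('f')(t, X) = Pow(Add(Add(7, Mul(Rational(5, 3), 3)), X), Rational(1, 2)) = Pow(Add(Add(7, 5), X), Rational(1, 2)) = Pow(Add(12, X), Rational(1, 2)))
Add(-48, Mul(Function('f')(9, -11), Function('N')(-12))) = Add(-48, Mul(Pow(Add(12, -11), Rational(1, 2)), 12)) = Add(-48, Mul(Pow(1, Rational(1, 2)), 12)) = Add(-48, Mul(1, 12)) = Add(-48, 12) = -36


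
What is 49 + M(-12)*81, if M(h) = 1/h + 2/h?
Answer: 115/4 ≈ 28.750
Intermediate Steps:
M(h) = 3/h (M(h) = 1/h + 2/h = 3/h)
49 + M(-12)*81 = 49 + (3/(-12))*81 = 49 + (3*(-1/12))*81 = 49 - ¼*81 = 49 - 81/4 = 115/4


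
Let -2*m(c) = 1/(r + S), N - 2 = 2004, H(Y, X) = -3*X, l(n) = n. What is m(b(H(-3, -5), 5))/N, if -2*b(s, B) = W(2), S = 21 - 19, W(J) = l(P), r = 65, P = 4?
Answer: -1/268804 ≈ -3.7202e-6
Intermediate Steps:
W(J) = 4
S = 2
b(s, B) = -2 (b(s, B) = -1/2*4 = -2)
N = 2006 (N = 2 + 2004 = 2006)
m(c) = -1/134 (m(c) = -1/(2*(65 + 2)) = -1/2/67 = -1/2*1/67 = -1/134)
m(b(H(-3, -5), 5))/N = -1/134/2006 = -1/134*1/2006 = -1/268804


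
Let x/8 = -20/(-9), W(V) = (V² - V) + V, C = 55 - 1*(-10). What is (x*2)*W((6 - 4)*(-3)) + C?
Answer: 1345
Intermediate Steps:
C = 65 (C = 55 + 10 = 65)
W(V) = V²
x = 160/9 (x = 8*(-20/(-9)) = 8*(-20*(-⅑)) = 8*(20/9) = 160/9 ≈ 17.778)
(x*2)*W((6 - 4)*(-3)) + C = ((160/9)*2)*((6 - 4)*(-3))² + 65 = 320*(2*(-3))²/9 + 65 = (320/9)*(-6)² + 65 = (320/9)*36 + 65 = 1280 + 65 = 1345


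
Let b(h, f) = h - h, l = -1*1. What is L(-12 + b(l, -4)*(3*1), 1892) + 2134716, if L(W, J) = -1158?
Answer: 2133558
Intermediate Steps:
l = -1
b(h, f) = 0
L(-12 + b(l, -4)*(3*1), 1892) + 2134716 = -1158 + 2134716 = 2133558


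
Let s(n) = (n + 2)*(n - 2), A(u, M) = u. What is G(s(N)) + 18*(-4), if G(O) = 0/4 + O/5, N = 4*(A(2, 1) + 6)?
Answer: 132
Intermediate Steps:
N = 32 (N = 4*(2 + 6) = 4*8 = 32)
s(n) = (-2 + n)*(2 + n) (s(n) = (2 + n)*(-2 + n) = (-2 + n)*(2 + n))
G(O) = O/5 (G(O) = 0*(¼) + O*(⅕) = 0 + O/5 = O/5)
G(s(N)) + 18*(-4) = (-4 + 32²)/5 + 18*(-4) = (-4 + 1024)/5 - 72 = (⅕)*1020 - 72 = 204 - 72 = 132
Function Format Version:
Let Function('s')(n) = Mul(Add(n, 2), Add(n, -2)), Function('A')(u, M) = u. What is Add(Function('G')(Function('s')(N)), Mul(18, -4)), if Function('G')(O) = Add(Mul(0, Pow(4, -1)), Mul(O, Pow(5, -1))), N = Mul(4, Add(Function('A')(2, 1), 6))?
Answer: 132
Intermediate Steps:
N = 32 (N = Mul(4, Add(2, 6)) = Mul(4, 8) = 32)
Function('s')(n) = Mul(Add(-2, n), Add(2, n)) (Function('s')(n) = Mul(Add(2, n), Add(-2, n)) = Mul(Add(-2, n), Add(2, n)))
Function('G')(O) = Mul(Rational(1, 5), O) (Function('G')(O) = Add(Mul(0, Rational(1, 4)), Mul(O, Rational(1, 5))) = Add(0, Mul(Rational(1, 5), O)) = Mul(Rational(1, 5), O))
Add(Function('G')(Function('s')(N)), Mul(18, -4)) = Add(Mul(Rational(1, 5), Add(-4, Pow(32, 2))), Mul(18, -4)) = Add(Mul(Rational(1, 5), Add(-4, 1024)), -72) = Add(Mul(Rational(1, 5), 1020), -72) = Add(204, -72) = 132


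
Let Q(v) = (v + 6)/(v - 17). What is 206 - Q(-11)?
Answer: 5763/28 ≈ 205.82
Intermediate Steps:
Q(v) = (6 + v)/(-17 + v)
206 - Q(-11) = 206 - (6 - 11)/(-17 - 11) = 206 - (-5)/(-28) = 206 - (-1)*(-5)/28 = 206 - 1*5/28 = 206 - 5/28 = 5763/28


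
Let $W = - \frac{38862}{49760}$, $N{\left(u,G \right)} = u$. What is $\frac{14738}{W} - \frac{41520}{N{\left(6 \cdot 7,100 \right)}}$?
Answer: $- \frac{2701232600}{136017} \approx -19860.0$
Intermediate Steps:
$W = - \frac{19431}{24880}$ ($W = \left(-38862\right) \frac{1}{49760} = - \frac{19431}{24880} \approx -0.78099$)
$\frac{14738}{W} - \frac{41520}{N{\left(6 \cdot 7,100 \right)}} = \frac{14738}{- \frac{19431}{24880}} - \frac{41520}{6 \cdot 7} = 14738 \left(- \frac{24880}{19431}\right) - \frac{41520}{42} = - \frac{366681440}{19431} - \frac{6920}{7} = - \frac{2701232600}{136017}$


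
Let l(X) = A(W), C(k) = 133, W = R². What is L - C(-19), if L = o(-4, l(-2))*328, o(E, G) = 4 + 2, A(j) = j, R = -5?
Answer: 1835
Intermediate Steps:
W = 25 (W = (-5)² = 25)
l(X) = 25
o(E, G) = 6
L = 1968 (L = 6*328 = 1968)
L - C(-19) = 1968 - 1*133 = 1968 - 133 = 1835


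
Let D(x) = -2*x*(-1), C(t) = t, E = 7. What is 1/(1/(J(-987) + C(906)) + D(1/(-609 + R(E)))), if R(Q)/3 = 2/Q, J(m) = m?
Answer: -38313/599 ≈ -63.962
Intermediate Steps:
R(Q) = 6/Q (R(Q) = 3*(2/Q) = 6/Q)
D(x) = 2*x
1/(1/(J(-987) + C(906)) + D(1/(-609 + R(E)))) = 1/(1/(-987 + 906) + 2/(-609 + 6/7)) = 1/(1/(-81) + 2/(-609 + 6*(⅐))) = 1/(-1/81 + 2/(-609 + 6/7)) = 1/(-1/81 + 2/(-4257/7)) = 1/(-1/81 + 2*(-7/4257)) = 1/(-1/81 - 14/4257) = 1/(-599/38313) = -38313/599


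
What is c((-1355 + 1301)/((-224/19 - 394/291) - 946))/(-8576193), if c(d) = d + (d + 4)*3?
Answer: -2701313/1895018475128 ≈ -1.4255e-6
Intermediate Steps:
c(d) = 12 + 4*d (c(d) = d + (4 + d)*3 = d + (12 + 3*d) = 12 + 4*d)
c((-1355 + 1301)/((-224/19 - 394/291) - 946))/(-8576193) = (12 + 4*((-1355 + 1301)/((-224/19 - 394/291) - 946)))/(-8576193) = (12 + 4*(-54/((-224*1/19 - 394*1/291) - 946)))*(-1/8576193) = (12 + 4*(-54/((-224/19 - 394/291) - 946)))*(-1/8576193) = (12 + 4*(-54/(-72670/5529 - 946)))*(-1/8576193) = (12 + 4*(-54/(-5303104/5529)))*(-1/8576193) = (12 + 4*(-54*(-5529/5303104)))*(-1/8576193) = (12 + 4*(149283/2651552))*(-1/8576193) = (12 + 149283/662888)*(-1/8576193) = (8103939/662888)*(-1/8576193) = -2701313/1895018475128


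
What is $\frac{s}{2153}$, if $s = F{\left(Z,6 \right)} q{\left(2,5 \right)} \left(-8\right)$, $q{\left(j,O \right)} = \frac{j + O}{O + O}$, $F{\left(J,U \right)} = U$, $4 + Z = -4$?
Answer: $- \frac{168}{10765} \approx -0.015606$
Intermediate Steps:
$Z = -8$ ($Z = -4 - 4 = -8$)
$q{\left(j,O \right)} = \frac{O + j}{2 O}$
$s = - \frac{168}{5}$ ($s = 6 \frac{5 + 2}{2 \cdot 5} \left(-8\right) = 6 \cdot \frac{1}{2} \cdot \frac{1}{5} \cdot 7 \left(-8\right) = 6 \cdot \frac{7}{10} \left(-8\right) = \frac{21}{5} \left(-8\right) = - \frac{168}{5} \approx -33.6$)
$\frac{s}{2153} = - \frac{168}{5 \cdot 2153} = \left(- \frac{168}{5}\right) \frac{1}{2153} = - \frac{168}{10765}$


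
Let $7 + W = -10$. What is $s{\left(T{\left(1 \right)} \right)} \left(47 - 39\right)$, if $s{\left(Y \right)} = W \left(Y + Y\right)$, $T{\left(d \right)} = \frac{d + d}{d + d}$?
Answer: $-272$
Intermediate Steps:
$W = -17$ ($W = -7 - 10 = -17$)
$T{\left(d \right)} = 1$ ($T{\left(d \right)} = \frac{2 d}{2 d} = 2 d \frac{1}{2 d} = 1$)
$s{\left(Y \right)} = - 34 Y$ ($s{\left(Y \right)} = - 17 \left(Y + Y\right) = - 17 \cdot 2 Y = - 34 Y$)
$s{\left(T{\left(1 \right)} \right)} \left(47 - 39\right) = \left(-34\right) 1 \left(47 - 39\right) = \left(-34\right) 8 = -272$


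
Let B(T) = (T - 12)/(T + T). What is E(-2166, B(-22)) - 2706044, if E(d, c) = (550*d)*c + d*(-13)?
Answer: -3598436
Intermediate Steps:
B(T) = (-12 + T)/(2*T) (B(T) = (-12 + T)/((2*T)) = (-12 + T)*(1/(2*T)) = (-12 + T)/(2*T))
E(d, c) = -13*d + 550*c*d (E(d, c) = 550*c*d - 13*d = -13*d + 550*c*d)
E(-2166, B(-22)) - 2706044 = -2166*(-13 + 550*((1/2)*(-12 - 22)/(-22))) - 2706044 = -2166*(-13 + 550*((1/2)*(-1/22)*(-34))) - 2706044 = -2166*(-13 + 550*(17/22)) - 2706044 = -2166*(-13 + 425) - 2706044 = -2166*412 - 2706044 = -892392 - 2706044 = -3598436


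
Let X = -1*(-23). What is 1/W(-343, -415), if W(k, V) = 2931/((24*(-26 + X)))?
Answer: -24/977 ≈ -0.024565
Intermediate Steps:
X = 23
W(k, V) = -977/24 (W(k, V) = 2931/((24*(-26 + 23))) = 2931/((24*(-3))) = 2931/(-72) = 2931*(-1/72) = -977/24)
1/W(-343, -415) = 1/(-977/24) = -24/977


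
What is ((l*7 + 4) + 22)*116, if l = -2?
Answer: 1392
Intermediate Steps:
((l*7 + 4) + 22)*116 = ((-2*7 + 4) + 22)*116 = ((-14 + 4) + 22)*116 = (-10 + 22)*116 = 12*116 = 1392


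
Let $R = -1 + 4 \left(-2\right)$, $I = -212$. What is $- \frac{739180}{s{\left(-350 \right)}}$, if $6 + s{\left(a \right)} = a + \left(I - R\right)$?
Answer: $\frac{56860}{43} \approx 1322.3$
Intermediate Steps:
$R = -9$ ($R = -1 - 8 = -9$)
$s{\left(a \right)} = -209 + a$ ($s{\left(a \right)} = -6 + \left(a - 203\right) = -6 + \left(-203 + a\right) = -209 + a$)
$- \frac{739180}{s{\left(-350 \right)}} = - \frac{739180}{-209 - 350} = - \frac{739180}{-559} = \left(-739180\right) \left(- \frac{1}{559}\right) = \frac{56860}{43}$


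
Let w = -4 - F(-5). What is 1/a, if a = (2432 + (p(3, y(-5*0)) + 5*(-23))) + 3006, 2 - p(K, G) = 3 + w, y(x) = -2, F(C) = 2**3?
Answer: 1/5334 ≈ 0.00018748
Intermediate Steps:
F(C) = 8
w = -12 (w = -4 - 1*8 = -4 - 8 = -12)
p(K, G) = 11 (p(K, G) = 2 - (3 - 12) = 2 - 1*(-9) = 2 + 9 = 11)
a = 5334 (a = (2432 + (11 + 5*(-23))) + 3006 = (2432 + (11 - 115)) + 3006 = (2432 - 104) + 3006 = 2328 + 3006 = 5334)
1/a = 1/5334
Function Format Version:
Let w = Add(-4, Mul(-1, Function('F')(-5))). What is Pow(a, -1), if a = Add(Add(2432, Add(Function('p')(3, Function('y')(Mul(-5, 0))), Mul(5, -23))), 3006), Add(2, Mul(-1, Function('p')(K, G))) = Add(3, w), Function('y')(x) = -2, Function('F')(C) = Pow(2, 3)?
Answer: Rational(1, 5334) ≈ 0.00018748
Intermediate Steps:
Function('F')(C) = 8
w = -12 (w = Add(-4, Mul(-1, 8)) = Add(-4, -8) = -12)
Function('p')(K, G) = 11 (Function('p')(K, G) = Add(2, Mul(-1, Add(3, -12))) = Add(2, Mul(-1, -9)) = Add(2, 9) = 11)
a = 5334 (a = Add(Add(2432, Add(11, Mul(5, -23))), 3006) = Add(Add(2432, Add(11, -115)), 3006) = Add(Add(2432, -104), 3006) = Add(2328, 3006) = 5334)
Pow(a, -1) = Pow(5334, -1) = Rational(1, 5334)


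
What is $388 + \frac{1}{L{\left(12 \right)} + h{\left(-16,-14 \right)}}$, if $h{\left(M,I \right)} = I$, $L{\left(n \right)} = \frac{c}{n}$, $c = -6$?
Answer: $\frac{11250}{29} \approx 387.93$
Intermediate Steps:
$L{\left(n \right)} = - \frac{6}{n}$
$388 + \frac{1}{L{\left(12 \right)} + h{\left(-16,-14 \right)}} = 388 + \frac{1}{- \frac{6}{12} - 14} = 388 + \frac{1}{\left(-6\right) \frac{1}{12} - 14} = 388 + \frac{1}{- \frac{1}{2} - 14} = 388 + \frac{1}{- \frac{29}{2}} = 388 - \frac{2}{29} = \frac{11250}{29}$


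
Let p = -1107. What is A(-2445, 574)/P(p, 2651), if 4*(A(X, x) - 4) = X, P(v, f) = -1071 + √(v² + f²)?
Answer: -2601459/28424836 - 12145*√330130/28424836 ≈ -0.33702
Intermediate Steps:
P(v, f) = -1071 + √(f² + v²)
A(X, x) = 4 + X/4
A(-2445, 574)/P(p, 2651) = (4 + (¼)*(-2445))/(-1071 + √(2651² + (-1107)²)) = (4 - 2445/4)/(-1071 + √(7027801 + 1225449)) = -2429/(4*(-1071 + √8253250)) = -2429/(4*(-1071 + 5*√330130))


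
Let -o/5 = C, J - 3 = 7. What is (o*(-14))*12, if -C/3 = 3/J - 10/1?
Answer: 24444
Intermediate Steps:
J = 10 (J = 3 + 7 = 10)
C = 291/10 (C = -3*(3/10 - 10/1) = -3*(3*(⅒) - 10*1) = -3*(3/10 - 10) = -3*(-97/10) = 291/10 ≈ 29.100)
o = -291/2 (o = -5*291/10 = -291/2 ≈ -145.50)
(o*(-14))*12 = -291/2*(-14)*12 = 2037*12 = 24444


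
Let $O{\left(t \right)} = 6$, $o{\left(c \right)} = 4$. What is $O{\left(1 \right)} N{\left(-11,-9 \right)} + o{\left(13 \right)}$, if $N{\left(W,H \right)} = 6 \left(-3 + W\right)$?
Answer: $-500$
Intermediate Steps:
$N{\left(W,H \right)} = -18 + 6 W$
$O{\left(1 \right)} N{\left(-11,-9 \right)} + o{\left(13 \right)} = 6 \left(-18 + 6 \left(-11\right)\right) + 4 = 6 \left(-18 - 66\right) + 4 = 6 \left(-84\right) + 4 = -504 + 4 = -500$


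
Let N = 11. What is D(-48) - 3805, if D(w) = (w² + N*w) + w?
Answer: -2077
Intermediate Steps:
D(w) = w² + 12*w (D(w) = (w² + 11*w) + w = w² + 12*w)
D(-48) - 3805 = -48*(12 - 48) - 3805 = -48*(-36) - 3805 = 1728 - 3805 = -2077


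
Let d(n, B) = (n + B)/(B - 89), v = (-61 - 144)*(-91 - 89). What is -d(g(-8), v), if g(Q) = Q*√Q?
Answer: -36900/36811 + 16*I*√2/36811 ≈ -1.0024 + 0.00061469*I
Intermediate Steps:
g(Q) = Q^(3/2)
v = 36900 (v = -205*(-180) = 36900)
d(n, B) = (B + n)/(-89 + B)
-d(g(-8), v) = -(36900 + (-8)^(3/2))/(-89 + 36900) = -(36900 - 16*I*√2)/36811 = -(36900/36811 - 16*I*√2/36811) = -36900/36811 + 16*I*√2/36811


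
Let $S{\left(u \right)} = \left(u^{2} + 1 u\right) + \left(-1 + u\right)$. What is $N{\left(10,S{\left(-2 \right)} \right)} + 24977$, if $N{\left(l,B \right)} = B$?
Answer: $24976$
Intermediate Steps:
$S{\left(u \right)} = -1 + u^{2} + 2 u$ ($S{\left(u \right)} = \left(u^{2} + u\right) + \left(-1 + u\right) = \left(u + u^{2}\right) + \left(-1 + u\right) = -1 + u^{2} + 2 u$)
$N{\left(10,S{\left(-2 \right)} \right)} + 24977 = \left(-1 + \left(-2\right)^{2} + 2 \left(-2\right)\right) + 24977 = \left(-1 + 4 - 4\right) + 24977 = -1 + 24977 = 24976$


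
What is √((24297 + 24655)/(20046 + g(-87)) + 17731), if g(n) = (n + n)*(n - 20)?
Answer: √46020922554/1611 ≈ 133.16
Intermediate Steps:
g(n) = 2*n*(-20 + n) (g(n) = (2*n)*(-20 + n) = 2*n*(-20 + n))
√((24297 + 24655)/(20046 + g(-87)) + 17731) = √((24297 + 24655)/(20046 + 2*(-87)*(-20 - 87)) + 17731) = √(48952/(20046 + 2*(-87)*(-107)) + 17731) = √(48952/(20046 + 18618) + 17731) = √(48952/38664 + 17731) = √(48952*(1/38664) + 17731) = √(6119/4833 + 17731) = √(85700042/4833) = √46020922554/1611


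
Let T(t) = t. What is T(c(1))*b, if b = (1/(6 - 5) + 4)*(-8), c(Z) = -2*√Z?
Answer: 80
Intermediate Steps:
b = -40 (b = (1/1 + 4)*(-8) = (1 + 4)*(-8) = 5*(-8) = -40)
T(c(1))*b = -2*√1*(-40) = -2*1*(-40) = -2*(-40) = 80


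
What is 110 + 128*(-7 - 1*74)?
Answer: -10258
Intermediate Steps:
110 + 128*(-7 - 1*74) = 110 + 128*(-7 - 74) = 110 + 128*(-81) = 110 - 10368 = -10258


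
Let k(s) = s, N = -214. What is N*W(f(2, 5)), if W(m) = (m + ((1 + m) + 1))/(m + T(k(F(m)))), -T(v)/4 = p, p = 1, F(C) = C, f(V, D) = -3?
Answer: -856/7 ≈ -122.29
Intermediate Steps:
T(v) = -4 (T(v) = -4*1 = -4)
W(m) = (2 + 2*m)/(-4 + m) (W(m) = (m + ((1 + m) + 1))/(m - 4) = (m + (2 + m))/(-4 + m) = (2 + 2*m)/(-4 + m))
N*W(f(2, 5)) = -428*(1 - 3)/(-4 - 3) = -428*(-2)/(-7) = -428*(-1)*(-2)/7 = -214*4/7 = -856/7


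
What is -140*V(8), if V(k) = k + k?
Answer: -2240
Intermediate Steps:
V(k) = 2*k
-140*V(8) = -280*8 = -140*16 = -2240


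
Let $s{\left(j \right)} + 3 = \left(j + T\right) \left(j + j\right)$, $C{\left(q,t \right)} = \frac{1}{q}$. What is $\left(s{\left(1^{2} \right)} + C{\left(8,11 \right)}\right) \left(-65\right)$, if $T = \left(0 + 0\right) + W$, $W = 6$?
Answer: $- \frac{5785}{8} \approx -723.13$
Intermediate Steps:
$T = 6$ ($T = \left(0 + 0\right) + 6 = 0 + 6 = 6$)
$s{\left(j \right)} = -3 + 2 j \left(6 + j\right)$ ($s{\left(j \right)} = -3 + \left(j + 6\right) \left(j + j\right) = -3 + \left(6 + j\right) 2 j = -3 + 2 j \left(6 + j\right)$)
$\left(s{\left(1^{2} \right)} + C{\left(8,11 \right)}\right) \left(-65\right) = \left(\left(-3 + 2 \left(1^{2}\right)^{2} + 12 \cdot 1^{2}\right) + \frac{1}{8}\right) \left(-65\right) = \left(\left(-3 + 2 \cdot 1^{2} + 12 \cdot 1\right) + \frac{1}{8}\right) \left(-65\right) = \left(\left(-3 + 2 \cdot 1 + 12\right) + \frac{1}{8}\right) \left(-65\right) = \left(\left(-3 + 2 + 12\right) + \frac{1}{8}\right) \left(-65\right) = \left(11 + \frac{1}{8}\right) \left(-65\right) = \frac{89}{8} \left(-65\right) = - \frac{5785}{8}$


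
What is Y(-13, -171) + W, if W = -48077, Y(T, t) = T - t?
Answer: -47919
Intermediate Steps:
Y(-13, -171) + W = (-13 - 1*(-171)) - 48077 = (-13 + 171) - 48077 = 158 - 48077 = -47919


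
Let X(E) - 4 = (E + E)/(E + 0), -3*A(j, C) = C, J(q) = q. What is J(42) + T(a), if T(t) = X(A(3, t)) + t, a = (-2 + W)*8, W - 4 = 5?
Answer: 104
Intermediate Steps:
W = 9 (W = 4 + 5 = 9)
a = 56 (a = (-2 + 9)*8 = 7*8 = 56)
A(j, C) = -C/3
X(E) = 6 (X(E) = 4 + (E + E)/(E + 0) = 4 + (2*E)/E = 4 + 2 = 6)
T(t) = 6 + t
J(42) + T(a) = 42 + (6 + 56) = 42 + 62 = 104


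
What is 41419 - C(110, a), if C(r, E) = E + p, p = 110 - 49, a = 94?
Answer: 41264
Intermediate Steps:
p = 61
C(r, E) = 61 + E (C(r, E) = E + 61 = 61 + E)
41419 - C(110, a) = 41419 - (61 + 94) = 41419 - 1*155 = 41419 - 155 = 41264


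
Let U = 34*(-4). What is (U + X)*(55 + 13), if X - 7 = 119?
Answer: -680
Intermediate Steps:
X = 126 (X = 7 + 119 = 126)
U = -136
(U + X)*(55 + 13) = (-136 + 126)*(55 + 13) = -10*68 = -680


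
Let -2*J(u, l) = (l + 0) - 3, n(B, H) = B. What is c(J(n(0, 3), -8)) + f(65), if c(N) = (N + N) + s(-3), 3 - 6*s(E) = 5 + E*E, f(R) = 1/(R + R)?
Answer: 1789/195 ≈ 9.1744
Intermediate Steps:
J(u, l) = 3/2 - l/2 (J(u, l) = -((l + 0) - 3)/2 = -(l - 3)/2 = -(-3 + l)/2 = 3/2 - l/2)
f(R) = 1/(2*R)
s(E) = -1/3 - E**2/6 (s(E) = 1/2 - (5 + E*E)/6 = 1/2 - (5 + E**2)/6 = 1/2 + (-5/6 - E**2/6) = -1/3 - E**2/6)
c(N) = -11/6 + 2*N (c(N) = (N + N) + (-1/3 - 1/6*(-3)**2) = 2*N + (-1/3 - 1/6*9) = 2*N + (-1/3 - 3/2) = 2*N - 11/6 = -11/6 + 2*N)
c(J(n(0, 3), -8)) + f(65) = (-11/6 + 2*(3/2 - 1/2*(-8))) + (1/2)/65 = (-11/6 + 2*(3/2 + 4)) + (1/2)*(1/65) = (-11/6 + 2*(11/2)) + 1/130 = (-11/6 + 11) + 1/130 = 55/6 + 1/130 = 1789/195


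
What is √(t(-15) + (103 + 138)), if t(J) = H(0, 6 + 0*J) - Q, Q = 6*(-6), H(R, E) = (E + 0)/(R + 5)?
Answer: √6955/5 ≈ 16.679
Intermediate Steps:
H(R, E) = E/(5 + R)
Q = -36
t(J) = 186/5 (t(J) = (6 + 0*J)/(5 + 0) - 1*(-36) = (6 + 0)/5 + 36 = 6*(⅕) + 36 = 6/5 + 36 = 186/5)
√(t(-15) + (103 + 138)) = √(186/5 + (103 + 138)) = √(186/5 + 241) = √(1391/5) = √6955/5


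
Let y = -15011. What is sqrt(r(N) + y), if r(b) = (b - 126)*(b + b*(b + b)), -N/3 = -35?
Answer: I*sqrt(480266) ≈ 693.01*I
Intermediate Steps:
N = 105 (N = -3*(-35) = 105)
r(b) = (-126 + b)*(b + 2*b**2) (r(b) = (-126 + b)*(b + b*(2*b)) = (-126 + b)*(b + 2*b**2))
sqrt(r(N) + y) = sqrt(105*(-126 - 251*105 + 2*105**2) - 15011) = sqrt(105*(-126 - 26355 + 2*11025) - 15011) = sqrt(105*(-126 - 26355 + 22050) - 15011) = sqrt(105*(-4431) - 15011) = sqrt(-465255 - 15011) = sqrt(-480266) = I*sqrt(480266)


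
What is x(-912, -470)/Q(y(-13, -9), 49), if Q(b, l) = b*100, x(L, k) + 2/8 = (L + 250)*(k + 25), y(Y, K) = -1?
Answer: -1178359/400 ≈ -2945.9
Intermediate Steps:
x(L, k) = -1/4 + (25 + k)*(250 + L) (x(L, k) = -1/4 + (L + 250)*(k + 25) = -1/4 + (250 + L)*(25 + k) = -1/4 + (25 + k)*(250 + L))
Q(b, l) = 100*b
x(-912, -470)/Q(y(-13, -9), 49) = (24999/4 + 25*(-912) + 250*(-470) - 912*(-470))/((100*(-1))) = (24999/4 - 22800 - 117500 + 428640)/(-100) = (1178359/4)*(-1/100) = -1178359/400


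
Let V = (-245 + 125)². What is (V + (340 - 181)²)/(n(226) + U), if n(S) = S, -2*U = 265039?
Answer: -79362/264587 ≈ -0.29995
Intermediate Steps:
U = -265039/2 (U = -½*265039 = -265039/2 ≈ -1.3252e+5)
V = 14400 (V = (-120)² = 14400)
(V + (340 - 181)²)/(n(226) + U) = (14400 + (340 - 181)²)/(226 - 265039/2) = (14400 + 159²)/(-264587/2) = (14400 + 25281)*(-2/264587) = 39681*(-2/264587) = -79362/264587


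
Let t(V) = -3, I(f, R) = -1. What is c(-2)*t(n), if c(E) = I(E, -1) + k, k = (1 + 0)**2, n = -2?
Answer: 0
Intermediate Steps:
k = 1 (k = 1**2 = 1)
c(E) = 0 (c(E) = -1 + 1 = 0)
c(-2)*t(n) = 0*(-3) = 0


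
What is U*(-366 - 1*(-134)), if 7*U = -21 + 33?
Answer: -2784/7 ≈ -397.71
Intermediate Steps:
U = 12/7 (U = (-21 + 33)/7 = (⅐)*12 = 12/7 ≈ 1.7143)
U*(-366 - 1*(-134)) = 12*(-366 - 1*(-134))/7 = 12*(-366 + 134)/7 = (12/7)*(-232) = -2784/7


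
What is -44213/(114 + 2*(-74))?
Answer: 44213/34 ≈ 1300.4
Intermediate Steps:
-44213/(114 + 2*(-74)) = -44213/(114 - 148) = -44213/(-34) = -44213*(-1/34) = 44213/34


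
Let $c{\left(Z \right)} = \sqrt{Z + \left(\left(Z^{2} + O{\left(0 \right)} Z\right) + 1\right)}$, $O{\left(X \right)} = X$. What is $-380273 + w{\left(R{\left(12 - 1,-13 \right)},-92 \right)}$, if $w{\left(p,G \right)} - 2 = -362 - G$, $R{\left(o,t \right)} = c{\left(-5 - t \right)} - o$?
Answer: $-380541$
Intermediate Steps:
$c{\left(Z \right)} = \sqrt{1 + Z + Z^{2}}$ ($c{\left(Z \right)} = \sqrt{Z + \left(\left(Z^{2} + 0 Z\right) + 1\right)} = \sqrt{Z + \left(\left(Z^{2} + 0\right) + 1\right)} = \sqrt{Z + \left(Z^{2} + 1\right)} = \sqrt{Z + \left(1 + Z^{2}\right)} = \sqrt{1 + Z + Z^{2}}$)
$R{\left(o,t \right)} = \sqrt{-4 + \left(-5 - t\right)^{2} - t} - o$ ($R{\left(o,t \right)} = \sqrt{1 - \left(5 + t\right) + \left(-5 - t\right)^{2}} - o = \sqrt{-4 + \left(-5 - t\right)^{2} - t} - o$)
$w{\left(p,G \right)} = -360 - G$ ($w{\left(p,G \right)} = 2 - \left(362 + G\right) = -360 - G$)
$-380273 + w{\left(R{\left(12 - 1,-13 \right)},-92 \right)} = -380273 - 268 = -380541$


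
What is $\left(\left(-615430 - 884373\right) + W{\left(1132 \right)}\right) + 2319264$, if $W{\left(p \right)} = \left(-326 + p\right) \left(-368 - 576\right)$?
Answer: $58597$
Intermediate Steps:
$W{\left(p \right)} = 307744 - 944 p$ ($W{\left(p \right)} = \left(-326 + p\right) \left(-944\right) = 307744 - 944 p$)
$\left(\left(-615430 - 884373\right) + W{\left(1132 \right)}\right) + 2319264 = \left(\left(-615430 - 884373\right) + \left(307744 - 1068608\right)\right) + 2319264 = \left(-1499803 + \left(307744 - 1068608\right)\right) + 2319264 = \left(-1499803 - 760864\right) + 2319264 = -2260667 + 2319264 = 58597$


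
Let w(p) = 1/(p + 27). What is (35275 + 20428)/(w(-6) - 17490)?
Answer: -1169763/367289 ≈ -3.1849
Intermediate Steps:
w(p) = 1/(27 + p)
(35275 + 20428)/(w(-6) - 17490) = (35275 + 20428)/(1/(27 - 6) - 17490) = 55703/(1/21 - 17490) = 55703/(-367289/21) = 55703*(-21/367289) = -1169763/367289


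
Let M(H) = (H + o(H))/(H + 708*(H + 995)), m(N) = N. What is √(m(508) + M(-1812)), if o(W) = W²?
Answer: √1174536599334/48354 ≈ 22.413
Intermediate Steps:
M(H) = (H + H²)/(704460 + 709*H) (M(H) = (H + H²)/(H + 708*(H + 995)) = (H + H²)/(H + 708*(995 + H)) = (H + H²)/(H + (704460 + 708*H)) = (H + H²)/(704460 + 709*H))
√(m(508) + M(-1812)) = √(508 - 1812*(1 - 1812)/(704460 + 709*(-1812))) = √(508 - 1812*(-1811)/(704460 - 1284708)) = √(508 - 1812*(-1811)/(-580248)) = √(508 - 1812*(-1/580248)*(-1811)) = √(508 - 273461/48354) = √(24290371/48354) = √1174536599334/48354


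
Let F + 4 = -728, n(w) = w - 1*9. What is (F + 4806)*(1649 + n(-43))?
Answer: 6506178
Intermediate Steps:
n(w) = -9 + w (n(w) = w - 9 = -9 + w)
F = -732 (F = -4 - 728 = -732)
(F + 4806)*(1649 + n(-43)) = (-732 + 4806)*(1649 + (-9 - 43)) = 4074*(1649 - 52) = 4074*1597 = 6506178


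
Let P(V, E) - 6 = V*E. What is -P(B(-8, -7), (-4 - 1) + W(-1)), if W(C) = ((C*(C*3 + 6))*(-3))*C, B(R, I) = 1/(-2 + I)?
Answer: -68/9 ≈ -7.5556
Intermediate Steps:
W(C) = -3*C²*(6 + 3*C) (W(C) = ((C*(3*C + 6))*(-3))*C = ((C*(6 + 3*C))*(-3))*C = (-3*C*(6 + 3*C))*C = -3*C²*(6 + 3*C))
P(V, E) = 6 + E*V (P(V, E) = 6 + V*E = 6 + E*V)
-P(B(-8, -7), (-4 - 1) + W(-1)) = -(6 + ((-4 - 1) + 9*(-1)²*(-2 - 1*(-1)))/(-2 - 7)) = -(6 + (-5 + 9*1*(-2 + 1))/(-9)) = -(6 + (-5 + 9*1*(-1))*(-⅑)) = -(6 + (-5 - 9)*(-⅑)) = -(6 - 14*(-⅑)) = -(6 + 14/9) = -1*68/9 = -68/9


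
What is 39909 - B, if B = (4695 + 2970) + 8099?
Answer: 24145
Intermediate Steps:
B = 15764 (B = 7665 + 8099 = 15764)
39909 - B = 39909 - 1*15764 = 39909 - 15764 = 24145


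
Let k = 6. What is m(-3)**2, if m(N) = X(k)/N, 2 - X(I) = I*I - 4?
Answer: 100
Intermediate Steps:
X(I) = 6 - I**2 (X(I) = 2 - (I*I - 4) = 2 - (I**2 - 4) = 2 - (-4 + I**2) = 2 + (4 - I**2) = 6 - I**2)
m(N) = -30/N (m(N) = (6 - 1*6**2)/N = (6 - 1*36)/N = (6 - 36)/N = -30/N)
m(-3)**2 = (-30/(-3))**2 = (-30*(-1/3))**2 = 10**2 = 100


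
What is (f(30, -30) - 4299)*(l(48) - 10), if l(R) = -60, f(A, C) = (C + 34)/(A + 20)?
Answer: 1504622/5 ≈ 3.0092e+5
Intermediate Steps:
f(A, C) = (34 + C)/(20 + A)
(f(30, -30) - 4299)*(l(48) - 10) = ((34 - 30)/(20 + 30) - 4299)*(-60 - 10) = (4/50 - 4299)*(-70) = ((1/50)*4 - 4299)*(-70) = (2/25 - 4299)*(-70) = -107473/25*(-70) = 1504622/5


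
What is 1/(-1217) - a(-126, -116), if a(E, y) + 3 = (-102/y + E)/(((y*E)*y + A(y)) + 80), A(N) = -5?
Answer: 119634441977/39890054422 ≈ 2.9991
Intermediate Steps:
a(E, y) = -3 + (E - 102/y)/(75 + E*y²) (a(E, y) = -3 + (-102/y + E)/(((y*E)*y - 5) + 80) = -3 + (E - 102/y)/(((E*y)*y - 5) + 80) = -3 + (E - 102/y)/((E*y² - 5) + 80) = -3 + (E - 102/y)/((-5 + E*y²) + 80) = -3 + (E - 102/y)/(75 + E*y²))
1/(-1217) - a(-126, -116) = 1/(-1217) - (-102 - 225*(-116) - 126*(-116) - 3*(-126)*(-116)³)/((-116)*(75 - 126*(-116)²)) = -1/1217 - (-1)*(-102 + 26100 + 14616 - 3*(-126)*(-1560896))/(116*(75 - 126*13456)) = -1/1217 - (-1)*(-102 + 26100 + 14616 - 590018688)/(116*(75 - 1695456)) = -1/1217 - (-1)*(-589978074)/(116*(-1695381)) = -1/1217 - (-1)*(-1)*(-589978074)/(116*1695381) = -1/1217 - 1*(-98329679/32777366) = -1/1217 + 98329679/32777366 = 119634441977/39890054422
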